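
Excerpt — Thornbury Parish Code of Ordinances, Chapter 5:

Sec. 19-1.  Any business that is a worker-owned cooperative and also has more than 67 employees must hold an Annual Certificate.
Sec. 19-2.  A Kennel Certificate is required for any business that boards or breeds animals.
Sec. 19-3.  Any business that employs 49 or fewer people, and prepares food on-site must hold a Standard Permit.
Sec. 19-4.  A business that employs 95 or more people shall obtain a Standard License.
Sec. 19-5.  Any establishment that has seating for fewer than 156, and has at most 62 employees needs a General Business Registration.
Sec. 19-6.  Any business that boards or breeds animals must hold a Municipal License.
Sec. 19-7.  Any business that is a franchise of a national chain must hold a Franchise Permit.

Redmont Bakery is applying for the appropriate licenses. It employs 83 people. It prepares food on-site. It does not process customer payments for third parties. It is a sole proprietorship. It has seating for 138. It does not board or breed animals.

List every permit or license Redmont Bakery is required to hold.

None

Sec. 19-1. is a sole proprietorship (not: is a worker-owned cooperative); employees 83 > 67 → Annual Certificate not required.
Sec. 19-2. does not board or breed animals → Kennel Certificate not required.
Sec. 19-3. employees 83 > 49; prepares food on-site → Standard Permit not required.
Sec. 19-4. employees 83 < 95 → Standard License not required.
Sec. 19-5. seating 138 < 156; employees 83 > 62 → General Business Registration not required.
Sec. 19-6. does not board or breed animals → Municipal License not required.
Sec. 19-7. is a sole proprietorship (not: is a franchise of a national chain) → Franchise Permit not required.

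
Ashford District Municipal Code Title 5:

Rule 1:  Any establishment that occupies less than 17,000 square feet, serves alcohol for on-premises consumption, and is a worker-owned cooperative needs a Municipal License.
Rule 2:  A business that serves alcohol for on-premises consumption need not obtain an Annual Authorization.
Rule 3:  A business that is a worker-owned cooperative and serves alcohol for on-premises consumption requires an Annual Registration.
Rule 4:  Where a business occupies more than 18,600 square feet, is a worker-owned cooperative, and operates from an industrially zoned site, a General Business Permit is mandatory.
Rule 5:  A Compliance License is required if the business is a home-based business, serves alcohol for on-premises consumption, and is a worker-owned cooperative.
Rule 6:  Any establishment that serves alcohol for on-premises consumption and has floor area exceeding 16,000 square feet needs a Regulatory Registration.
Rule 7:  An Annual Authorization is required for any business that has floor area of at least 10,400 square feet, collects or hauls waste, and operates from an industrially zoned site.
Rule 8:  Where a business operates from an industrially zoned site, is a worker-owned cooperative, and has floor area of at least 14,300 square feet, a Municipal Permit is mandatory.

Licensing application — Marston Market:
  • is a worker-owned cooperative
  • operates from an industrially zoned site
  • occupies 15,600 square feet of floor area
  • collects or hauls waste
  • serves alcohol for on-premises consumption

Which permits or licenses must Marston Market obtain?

Annual Registration, Municipal License, Municipal Permit

Rule 1: floor area 15,600 square feet < 17,000 square feet; serves alcohol for on-premises consumption; is a worker-owned cooperative → Municipal License required.
Rule 2: serves alcohol for on-premises consumption → exempt from Annual Authorization.
Rule 3: is a worker-owned cooperative; serves alcohol for on-premises consumption → Annual Registration required.
Rule 4: floor area 15,600 square feet ≤ 18,600 square feet; is a worker-owned cooperative; operates from an industrially zoned site → General Business Permit not required.
Rule 5: operates from an industrially zoned site (not: is a home-based business); serves alcohol for on-premises consumption; is a worker-owned cooperative → Compliance License not required.
Rule 6: serves alcohol for on-premises consumption; floor area 15,600 square feet ≤ 16,000 square feet → Regulatory Registration not required.
Rule 7: floor area 15,600 square feet ≥ 10,400 square feet; collects or hauls waste; operates from an industrially zoned site → Annual Authorization required.
Rule 8: operates from an industrially zoned site; is a worker-owned cooperative; floor area 15,600 square feet ≥ 14,300 square feet → Municipal Permit required.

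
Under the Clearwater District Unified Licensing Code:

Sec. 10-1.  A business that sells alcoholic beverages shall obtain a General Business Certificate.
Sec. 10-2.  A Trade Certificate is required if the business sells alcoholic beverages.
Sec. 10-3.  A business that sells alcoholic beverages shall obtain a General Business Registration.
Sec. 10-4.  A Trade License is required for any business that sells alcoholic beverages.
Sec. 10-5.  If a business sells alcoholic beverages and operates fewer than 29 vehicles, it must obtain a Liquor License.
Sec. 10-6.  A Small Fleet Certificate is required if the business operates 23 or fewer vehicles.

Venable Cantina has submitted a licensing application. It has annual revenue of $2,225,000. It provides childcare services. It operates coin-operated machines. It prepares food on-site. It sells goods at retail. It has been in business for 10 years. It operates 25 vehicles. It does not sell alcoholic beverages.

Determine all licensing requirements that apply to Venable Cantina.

Sec. 10-1. does not sell alcoholic beverages → General Business Certificate not required.
Sec. 10-2. does not sell alcoholic beverages → Trade Certificate not required.
Sec. 10-3. does not sell alcoholic beverages → General Business Registration not required.
Sec. 10-4. does not sell alcoholic beverages → Trade License not required.
Sec. 10-5. does not sell alcoholic beverages; vehicles 25 < 29 → Liquor License not required.
Sec. 10-6. vehicles 25 > 23 → Small Fleet Certificate not required.

None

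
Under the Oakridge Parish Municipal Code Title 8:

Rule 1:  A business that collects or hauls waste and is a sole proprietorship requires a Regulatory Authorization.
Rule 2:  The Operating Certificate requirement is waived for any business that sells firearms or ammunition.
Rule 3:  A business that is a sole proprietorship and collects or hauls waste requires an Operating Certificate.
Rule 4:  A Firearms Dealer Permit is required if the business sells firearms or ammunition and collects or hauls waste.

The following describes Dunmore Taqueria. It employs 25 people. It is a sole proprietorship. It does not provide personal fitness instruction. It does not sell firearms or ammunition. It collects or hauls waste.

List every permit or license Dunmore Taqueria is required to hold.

Operating Certificate, Regulatory Authorization

Rule 1: collects or hauls waste; is a sole proprietorship → Regulatory Authorization required.
Rule 2: does not sell firearms or ammunition → Operating Certificate exemption does not apply.
Rule 3: is a sole proprietorship; collects or hauls waste → Operating Certificate required.
Rule 4: does not sell firearms or ammunition; collects or hauls waste → Firearms Dealer Permit not required.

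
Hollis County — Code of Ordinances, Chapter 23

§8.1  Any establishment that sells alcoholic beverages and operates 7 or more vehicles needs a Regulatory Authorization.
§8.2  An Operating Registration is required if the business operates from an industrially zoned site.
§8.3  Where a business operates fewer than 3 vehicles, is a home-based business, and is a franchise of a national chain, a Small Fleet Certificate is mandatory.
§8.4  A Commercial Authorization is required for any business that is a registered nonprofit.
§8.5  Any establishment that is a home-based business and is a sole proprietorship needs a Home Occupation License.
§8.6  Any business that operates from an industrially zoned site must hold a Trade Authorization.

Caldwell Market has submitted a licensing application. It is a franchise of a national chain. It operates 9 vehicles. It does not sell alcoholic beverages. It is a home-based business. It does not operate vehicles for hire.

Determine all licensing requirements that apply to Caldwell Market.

None

§8.1 does not sell alcoholic beverages; vehicles 9 ≥ 7 → Regulatory Authorization not required.
§8.2 is a home-based business (not: operates from an industrially zoned site) → Operating Registration not required.
§8.3 vehicles 9 ≥ 3; is a home-based business; is a franchise of a national chain → Small Fleet Certificate not required.
§8.4 is a franchise of a national chain (not: is a registered nonprofit) → Commercial Authorization not required.
§8.5 is a home-based business; is a franchise of a national chain (not: is a sole proprietorship) → Home Occupation License not required.
§8.6 is a home-based business (not: operates from an industrially zoned site) → Trade Authorization not required.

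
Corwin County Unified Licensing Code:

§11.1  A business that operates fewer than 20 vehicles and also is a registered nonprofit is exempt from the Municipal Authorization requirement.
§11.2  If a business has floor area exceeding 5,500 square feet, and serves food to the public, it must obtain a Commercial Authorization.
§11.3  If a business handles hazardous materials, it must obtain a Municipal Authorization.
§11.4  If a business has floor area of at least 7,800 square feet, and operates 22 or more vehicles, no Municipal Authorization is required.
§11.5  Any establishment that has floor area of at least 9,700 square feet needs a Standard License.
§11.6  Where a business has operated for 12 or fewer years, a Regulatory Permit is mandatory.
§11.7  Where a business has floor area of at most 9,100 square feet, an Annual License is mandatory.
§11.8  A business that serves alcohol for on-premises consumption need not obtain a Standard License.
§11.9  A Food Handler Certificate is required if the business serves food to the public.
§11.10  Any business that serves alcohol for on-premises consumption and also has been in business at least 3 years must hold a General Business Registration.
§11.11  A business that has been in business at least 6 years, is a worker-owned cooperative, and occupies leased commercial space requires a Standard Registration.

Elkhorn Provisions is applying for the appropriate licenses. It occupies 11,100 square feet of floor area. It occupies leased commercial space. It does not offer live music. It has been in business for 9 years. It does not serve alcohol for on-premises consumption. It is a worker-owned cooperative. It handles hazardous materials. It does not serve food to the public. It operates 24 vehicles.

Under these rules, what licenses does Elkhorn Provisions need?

Regulatory Permit, Standard License, Standard Registration

§11.1 vehicles 24 ≥ 20; is a worker-owned cooperative (not: is a registered nonprofit) → Municipal Authorization exemption does not apply.
§11.2 floor area 11,100 square feet > 5,500 square feet; does not serve food to the public → Commercial Authorization not required.
§11.3 handles hazardous materials → Municipal Authorization required.
§11.4 floor area 11,100 square feet ≥ 7,800 square feet; vehicles 24 ≥ 22 → exempt from Municipal Authorization.
§11.5 floor area 11,100 square feet ≥ 9,700 square feet → Standard License required.
§11.6 years in business 9 ≤ 12 → Regulatory Permit required.
§11.7 floor area 11,100 square feet > 9,100 square feet → Annual License not required.
§11.8 does not serve alcohol for on-premises consumption → Standard License exemption does not apply.
§11.9 does not serve food to the public → Food Handler Certificate not required.
§11.10 does not serve alcohol for on-premises consumption; years in business 9 ≥ 3 → General Business Registration not required.
§11.11 years in business 9 ≥ 6; is a worker-owned cooperative; occupies leased commercial space → Standard Registration required.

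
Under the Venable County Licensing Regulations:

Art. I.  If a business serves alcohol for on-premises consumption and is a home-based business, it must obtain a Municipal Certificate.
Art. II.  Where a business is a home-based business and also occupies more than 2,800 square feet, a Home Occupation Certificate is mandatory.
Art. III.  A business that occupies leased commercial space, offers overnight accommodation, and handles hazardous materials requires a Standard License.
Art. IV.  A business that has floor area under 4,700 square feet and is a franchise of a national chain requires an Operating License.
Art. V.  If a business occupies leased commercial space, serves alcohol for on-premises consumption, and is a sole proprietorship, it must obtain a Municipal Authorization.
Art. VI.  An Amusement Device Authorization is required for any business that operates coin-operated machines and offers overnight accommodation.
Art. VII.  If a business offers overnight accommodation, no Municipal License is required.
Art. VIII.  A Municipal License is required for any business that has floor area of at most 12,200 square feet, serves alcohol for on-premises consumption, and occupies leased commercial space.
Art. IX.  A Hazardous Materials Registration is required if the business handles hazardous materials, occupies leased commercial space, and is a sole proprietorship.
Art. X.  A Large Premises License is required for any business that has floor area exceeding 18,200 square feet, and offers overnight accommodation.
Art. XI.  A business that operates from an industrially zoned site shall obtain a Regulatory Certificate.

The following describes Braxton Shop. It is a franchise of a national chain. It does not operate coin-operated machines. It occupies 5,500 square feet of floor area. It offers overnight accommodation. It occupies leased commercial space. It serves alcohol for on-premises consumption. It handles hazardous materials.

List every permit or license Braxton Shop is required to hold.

Art. I. serves alcohol for on-premises consumption; occupies leased commercial space (not: is a home-based business) → Municipal Certificate not required.
Art. II. occupies leased commercial space (not: is a home-based business); floor area 5,500 square feet > 2,800 square feet → Home Occupation Certificate not required.
Art. III. occupies leased commercial space; offers overnight accommodation; handles hazardous materials → Standard License required.
Art. IV. floor area 5,500 square feet ≥ 4,700 square feet; is a franchise of a national chain → Operating License not required.
Art. V. occupies leased commercial space; serves alcohol for on-premises consumption; is a franchise of a national chain (not: is a sole proprietorship) → Municipal Authorization not required.
Art. VI. does not operate coin-operated machines; offers overnight accommodation → Amusement Device Authorization not required.
Art. VII. offers overnight accommodation → exempt from Municipal License.
Art. VIII. floor area 5,500 square feet ≤ 12,200 square feet; serves alcohol for on-premises consumption; occupies leased commercial space → Municipal License required.
Art. IX. handles hazardous materials; occupies leased commercial space; is a franchise of a national chain (not: is a sole proprietorship) → Hazardous Materials Registration not required.
Art. X. floor area 5,500 square feet ≤ 18,200 square feet; offers overnight accommodation → Large Premises License not required.
Art. XI. occupies leased commercial space (not: operates from an industrially zoned site) → Regulatory Certificate not required.

Standard License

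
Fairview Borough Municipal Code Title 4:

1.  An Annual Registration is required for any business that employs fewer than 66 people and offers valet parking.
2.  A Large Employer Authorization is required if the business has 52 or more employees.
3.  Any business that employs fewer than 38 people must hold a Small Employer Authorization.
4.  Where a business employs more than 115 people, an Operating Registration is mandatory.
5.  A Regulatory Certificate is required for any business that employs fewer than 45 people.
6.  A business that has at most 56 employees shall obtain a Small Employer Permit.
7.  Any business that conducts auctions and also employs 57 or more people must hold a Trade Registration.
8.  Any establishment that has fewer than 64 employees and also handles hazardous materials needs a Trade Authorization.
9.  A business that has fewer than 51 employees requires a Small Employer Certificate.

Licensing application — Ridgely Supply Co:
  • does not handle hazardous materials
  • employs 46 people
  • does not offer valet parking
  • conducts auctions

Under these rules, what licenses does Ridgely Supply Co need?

1. employees 46 < 66; does not offer valet parking → Annual Registration not required.
2. employees 46 < 52 → Large Employer Authorization not required.
3. employees 46 ≥ 38 → Small Employer Authorization not required.
4. employees 46 ≤ 115 → Operating Registration not required.
5. employees 46 ≥ 45 → Regulatory Certificate not required.
6. employees 46 ≤ 56 → Small Employer Permit required.
7. conducts auctions; employees 46 < 57 → Trade Registration not required.
8. employees 46 < 64; does not handle hazardous materials → Trade Authorization not required.
9. employees 46 < 51 → Small Employer Certificate required.

Small Employer Certificate, Small Employer Permit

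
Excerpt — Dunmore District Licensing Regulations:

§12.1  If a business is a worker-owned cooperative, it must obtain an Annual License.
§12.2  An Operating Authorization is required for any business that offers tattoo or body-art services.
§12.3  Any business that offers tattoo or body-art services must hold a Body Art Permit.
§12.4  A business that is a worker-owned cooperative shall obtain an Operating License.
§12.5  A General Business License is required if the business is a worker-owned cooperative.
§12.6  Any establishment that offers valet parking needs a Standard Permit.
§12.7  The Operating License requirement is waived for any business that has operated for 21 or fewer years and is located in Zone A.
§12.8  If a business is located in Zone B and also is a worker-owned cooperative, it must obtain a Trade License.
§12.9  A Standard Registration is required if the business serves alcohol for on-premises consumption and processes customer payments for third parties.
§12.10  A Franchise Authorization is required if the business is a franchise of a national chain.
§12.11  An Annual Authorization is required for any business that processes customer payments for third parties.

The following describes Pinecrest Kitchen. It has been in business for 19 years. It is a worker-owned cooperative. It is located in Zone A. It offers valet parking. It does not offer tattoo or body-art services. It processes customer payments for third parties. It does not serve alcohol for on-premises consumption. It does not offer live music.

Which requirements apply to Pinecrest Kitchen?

Annual Authorization, Annual License, General Business License, Standard Permit

§12.1 is a worker-owned cooperative → Annual License required.
§12.2 does not offer tattoo or body-art services → Operating Authorization not required.
§12.3 does not offer tattoo or body-art services → Body Art Permit not required.
§12.4 is a worker-owned cooperative → Operating License required.
§12.5 is a worker-owned cooperative → General Business License required.
§12.6 offers valet parking → Standard Permit required.
§12.7 years in business 19 ≤ 21; is located in Zone A → exempt from Operating License.
§12.8 is located in Zone A (not: is located in Zone B); is a worker-owned cooperative → Trade License not required.
§12.9 does not serve alcohol for on-premises consumption; processes customer payments for third parties → Standard Registration not required.
§12.10 is a worker-owned cooperative (not: is a franchise of a national chain) → Franchise Authorization not required.
§12.11 processes customer payments for third parties → Annual Authorization required.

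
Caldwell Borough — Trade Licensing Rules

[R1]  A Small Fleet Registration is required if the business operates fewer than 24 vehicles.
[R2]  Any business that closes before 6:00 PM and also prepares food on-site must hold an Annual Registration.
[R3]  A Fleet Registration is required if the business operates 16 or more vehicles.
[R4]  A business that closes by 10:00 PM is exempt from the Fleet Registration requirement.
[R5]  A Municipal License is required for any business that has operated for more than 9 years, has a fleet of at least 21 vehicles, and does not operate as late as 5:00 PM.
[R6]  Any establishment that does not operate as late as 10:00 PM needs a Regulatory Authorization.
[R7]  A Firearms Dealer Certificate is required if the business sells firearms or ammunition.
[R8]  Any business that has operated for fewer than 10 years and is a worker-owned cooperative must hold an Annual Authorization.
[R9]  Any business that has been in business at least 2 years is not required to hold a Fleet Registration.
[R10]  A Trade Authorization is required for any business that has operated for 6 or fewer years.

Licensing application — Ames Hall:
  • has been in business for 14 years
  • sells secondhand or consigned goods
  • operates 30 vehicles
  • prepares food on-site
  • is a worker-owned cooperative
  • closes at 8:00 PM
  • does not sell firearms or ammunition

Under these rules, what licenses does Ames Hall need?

Regulatory Authorization

[R1] vehicles 30 ≥ 24 → Small Fleet Registration not required.
[R2] closes 8:00 PM, after 6:00 PM; prepares food on-site → Annual Registration not required.
[R3] vehicles 30 ≥ 16 → Fleet Registration required.
[R4] closes 8:00 PM, at/before 10:00 PM → exempt from Fleet Registration.
[R5] years in business 14 > 9; vehicles 30 ≥ 21; closes 8:00 PM, after 5:00 PM → Municipal License not required.
[R6] closes 8:00 PM, at/before 10:00 PM → Regulatory Authorization required.
[R7] does not sell firearms or ammunition → Firearms Dealer Certificate not required.
[R8] years in business 14 ≥ 10; is a worker-owned cooperative → Annual Authorization not required.
[R9] years in business 14 ≥ 2 → exempt from Fleet Registration.
[R10] years in business 14 > 6 → Trade Authorization not required.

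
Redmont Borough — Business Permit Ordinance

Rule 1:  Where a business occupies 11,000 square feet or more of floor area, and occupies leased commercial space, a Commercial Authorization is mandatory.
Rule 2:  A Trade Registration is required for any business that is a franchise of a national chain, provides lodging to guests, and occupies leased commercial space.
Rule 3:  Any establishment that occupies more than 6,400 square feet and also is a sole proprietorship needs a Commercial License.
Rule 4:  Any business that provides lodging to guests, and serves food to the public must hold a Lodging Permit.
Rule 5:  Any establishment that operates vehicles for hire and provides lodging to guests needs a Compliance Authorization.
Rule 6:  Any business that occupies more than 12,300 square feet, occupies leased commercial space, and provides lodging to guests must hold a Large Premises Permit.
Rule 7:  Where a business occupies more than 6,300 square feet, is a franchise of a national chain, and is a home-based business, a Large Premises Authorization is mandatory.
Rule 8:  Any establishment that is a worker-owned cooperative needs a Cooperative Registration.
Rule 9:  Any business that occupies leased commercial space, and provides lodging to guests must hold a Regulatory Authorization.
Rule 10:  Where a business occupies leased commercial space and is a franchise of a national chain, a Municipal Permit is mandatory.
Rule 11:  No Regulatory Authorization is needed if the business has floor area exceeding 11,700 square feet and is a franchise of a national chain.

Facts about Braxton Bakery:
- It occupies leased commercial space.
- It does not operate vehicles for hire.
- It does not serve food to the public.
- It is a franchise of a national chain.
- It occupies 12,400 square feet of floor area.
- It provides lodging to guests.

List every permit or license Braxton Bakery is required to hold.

Commercial Authorization, Large Premises Permit, Municipal Permit, Trade Registration

Rule 1: floor area 12,400 square feet ≥ 11,000 square feet; occupies leased commercial space → Commercial Authorization required.
Rule 2: is a franchise of a national chain; provides lodging to guests; occupies leased commercial space → Trade Registration required.
Rule 3: floor area 12,400 square feet > 6,400 square feet; is a franchise of a national chain (not: is a sole proprietorship) → Commercial License not required.
Rule 4: provides lodging to guests; does not serve food to the public → Lodging Permit not required.
Rule 5: does not operate vehicles for hire; provides lodging to guests → Compliance Authorization not required.
Rule 6: floor area 12,400 square feet > 12,300 square feet; occupies leased commercial space; provides lodging to guests → Large Premises Permit required.
Rule 7: floor area 12,400 square feet > 6,300 square feet; is a franchise of a national chain; occupies leased commercial space (not: is a home-based business) → Large Premises Authorization not required.
Rule 8: is a franchise of a national chain (not: is a worker-owned cooperative) → Cooperative Registration not required.
Rule 9: occupies leased commercial space; provides lodging to guests → Regulatory Authorization required.
Rule 10: occupies leased commercial space; is a franchise of a national chain → Municipal Permit required.
Rule 11: floor area 12,400 square feet > 11,700 square feet; is a franchise of a national chain → exempt from Regulatory Authorization.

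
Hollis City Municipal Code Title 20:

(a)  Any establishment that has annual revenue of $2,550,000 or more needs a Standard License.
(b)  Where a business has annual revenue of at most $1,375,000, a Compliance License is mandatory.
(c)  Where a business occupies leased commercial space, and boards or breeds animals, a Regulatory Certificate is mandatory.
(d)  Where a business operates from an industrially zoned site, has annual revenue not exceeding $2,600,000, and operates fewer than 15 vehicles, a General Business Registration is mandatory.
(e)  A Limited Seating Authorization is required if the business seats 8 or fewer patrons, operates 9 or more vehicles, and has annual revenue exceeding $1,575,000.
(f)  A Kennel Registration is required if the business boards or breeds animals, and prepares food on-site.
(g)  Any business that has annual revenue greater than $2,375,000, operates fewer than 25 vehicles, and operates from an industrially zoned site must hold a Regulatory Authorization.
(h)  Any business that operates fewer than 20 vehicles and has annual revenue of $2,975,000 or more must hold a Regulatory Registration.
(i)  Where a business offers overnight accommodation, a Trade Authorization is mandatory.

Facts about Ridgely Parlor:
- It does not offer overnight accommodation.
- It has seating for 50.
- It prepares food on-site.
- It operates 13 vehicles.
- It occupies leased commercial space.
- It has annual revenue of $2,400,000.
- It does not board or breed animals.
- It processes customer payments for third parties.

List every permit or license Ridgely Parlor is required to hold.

(a) revenue $2,400,000 < $2,550,000 → Standard License not required.
(b) revenue $2,400,000 > $1,375,000 → Compliance License not required.
(c) occupies leased commercial space; does not board or breed animals → Regulatory Certificate not required.
(d) occupies leased commercial space (not: operates from an industrially zoned site); revenue $2,400,000 ≤ $2,600,000; vehicles 13 < 15 → General Business Registration not required.
(e) seating 50 > 8; vehicles 13 ≥ 9; revenue $2,400,000 > $1,575,000 → Limited Seating Authorization not required.
(f) does not board or breed animals; prepares food on-site → Kennel Registration not required.
(g) revenue $2,400,000 > $2,375,000; vehicles 13 < 25; occupies leased commercial space (not: operates from an industrially zoned site) → Regulatory Authorization not required.
(h) vehicles 13 < 20; revenue $2,400,000 < $2,975,000 → Regulatory Registration not required.
(i) does not offer overnight accommodation → Trade Authorization not required.

None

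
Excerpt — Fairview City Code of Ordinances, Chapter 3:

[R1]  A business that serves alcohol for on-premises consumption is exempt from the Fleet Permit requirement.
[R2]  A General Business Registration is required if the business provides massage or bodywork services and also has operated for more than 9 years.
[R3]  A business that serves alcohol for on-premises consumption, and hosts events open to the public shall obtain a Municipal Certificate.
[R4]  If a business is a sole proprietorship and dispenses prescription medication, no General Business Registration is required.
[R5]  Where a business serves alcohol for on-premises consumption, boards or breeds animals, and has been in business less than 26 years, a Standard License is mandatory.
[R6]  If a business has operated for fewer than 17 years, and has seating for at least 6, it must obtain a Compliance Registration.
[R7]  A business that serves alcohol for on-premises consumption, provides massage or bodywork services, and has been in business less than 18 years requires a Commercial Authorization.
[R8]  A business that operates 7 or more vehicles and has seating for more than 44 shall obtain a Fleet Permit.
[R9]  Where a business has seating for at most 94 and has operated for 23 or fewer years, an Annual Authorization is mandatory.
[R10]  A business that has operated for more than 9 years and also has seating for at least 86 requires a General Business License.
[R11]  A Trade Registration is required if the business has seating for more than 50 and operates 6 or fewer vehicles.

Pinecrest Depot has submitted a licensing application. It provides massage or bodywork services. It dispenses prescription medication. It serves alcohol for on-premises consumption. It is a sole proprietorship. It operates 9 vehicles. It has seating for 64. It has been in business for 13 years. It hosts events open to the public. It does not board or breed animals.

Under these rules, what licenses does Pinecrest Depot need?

[R1] serves alcohol for on-premises consumption → exempt from Fleet Permit.
[R2] provides massage or bodywork services; years in business 13 > 9 → General Business Registration required.
[R3] serves alcohol for on-premises consumption; hosts events open to the public → Municipal Certificate required.
[R4] is a sole proprietorship; dispenses prescription medication → exempt from General Business Registration.
[R5] serves alcohol for on-premises consumption; does not board or breed animals; years in business 13 < 26 → Standard License not required.
[R6] years in business 13 < 17; seating 64 ≥ 6 → Compliance Registration required.
[R7] serves alcohol for on-premises consumption; provides massage or bodywork services; years in business 13 < 18 → Commercial Authorization required.
[R8] vehicles 9 ≥ 7; seating 64 > 44 → Fleet Permit required.
[R9] seating 64 ≤ 94; years in business 13 ≤ 23 → Annual Authorization required.
[R10] years in business 13 > 9; seating 64 < 86 → General Business License not required.
[R11] seating 64 > 50; vehicles 9 > 6 → Trade Registration not required.

Annual Authorization, Commercial Authorization, Compliance Registration, Municipal Certificate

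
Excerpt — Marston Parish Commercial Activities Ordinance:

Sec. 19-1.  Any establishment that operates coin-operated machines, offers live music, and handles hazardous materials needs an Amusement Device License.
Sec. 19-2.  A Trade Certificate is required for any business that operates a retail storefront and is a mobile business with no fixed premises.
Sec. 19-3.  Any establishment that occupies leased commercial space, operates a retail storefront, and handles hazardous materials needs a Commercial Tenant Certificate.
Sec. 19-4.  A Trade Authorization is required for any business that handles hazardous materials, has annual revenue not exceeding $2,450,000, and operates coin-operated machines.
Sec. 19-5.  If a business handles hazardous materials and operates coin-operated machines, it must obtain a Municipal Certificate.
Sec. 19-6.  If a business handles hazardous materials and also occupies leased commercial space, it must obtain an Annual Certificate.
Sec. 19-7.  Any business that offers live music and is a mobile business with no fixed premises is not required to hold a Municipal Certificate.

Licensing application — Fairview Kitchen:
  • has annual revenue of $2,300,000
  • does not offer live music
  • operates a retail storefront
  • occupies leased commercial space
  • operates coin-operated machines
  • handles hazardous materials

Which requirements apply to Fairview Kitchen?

Sec. 19-1. operates coin-operated machines; does not offer live music; handles hazardous materials → Amusement Device License not required.
Sec. 19-2. operates a retail storefront; occupies leased commercial space (not: is a mobile business with no fixed premises) → Trade Certificate not required.
Sec. 19-3. occupies leased commercial space; operates a retail storefront; handles hazardous materials → Commercial Tenant Certificate required.
Sec. 19-4. handles hazardous materials; revenue $2,300,000 ≤ $2,450,000; operates coin-operated machines → Trade Authorization required.
Sec. 19-5. handles hazardous materials; operates coin-operated machines → Municipal Certificate required.
Sec. 19-6. handles hazardous materials; occupies leased commercial space → Annual Certificate required.
Sec. 19-7. does not offer live music; occupies leased commercial space (not: is a mobile business with no fixed premises) → Municipal Certificate exemption does not apply.

Annual Certificate, Commercial Tenant Certificate, Municipal Certificate, Trade Authorization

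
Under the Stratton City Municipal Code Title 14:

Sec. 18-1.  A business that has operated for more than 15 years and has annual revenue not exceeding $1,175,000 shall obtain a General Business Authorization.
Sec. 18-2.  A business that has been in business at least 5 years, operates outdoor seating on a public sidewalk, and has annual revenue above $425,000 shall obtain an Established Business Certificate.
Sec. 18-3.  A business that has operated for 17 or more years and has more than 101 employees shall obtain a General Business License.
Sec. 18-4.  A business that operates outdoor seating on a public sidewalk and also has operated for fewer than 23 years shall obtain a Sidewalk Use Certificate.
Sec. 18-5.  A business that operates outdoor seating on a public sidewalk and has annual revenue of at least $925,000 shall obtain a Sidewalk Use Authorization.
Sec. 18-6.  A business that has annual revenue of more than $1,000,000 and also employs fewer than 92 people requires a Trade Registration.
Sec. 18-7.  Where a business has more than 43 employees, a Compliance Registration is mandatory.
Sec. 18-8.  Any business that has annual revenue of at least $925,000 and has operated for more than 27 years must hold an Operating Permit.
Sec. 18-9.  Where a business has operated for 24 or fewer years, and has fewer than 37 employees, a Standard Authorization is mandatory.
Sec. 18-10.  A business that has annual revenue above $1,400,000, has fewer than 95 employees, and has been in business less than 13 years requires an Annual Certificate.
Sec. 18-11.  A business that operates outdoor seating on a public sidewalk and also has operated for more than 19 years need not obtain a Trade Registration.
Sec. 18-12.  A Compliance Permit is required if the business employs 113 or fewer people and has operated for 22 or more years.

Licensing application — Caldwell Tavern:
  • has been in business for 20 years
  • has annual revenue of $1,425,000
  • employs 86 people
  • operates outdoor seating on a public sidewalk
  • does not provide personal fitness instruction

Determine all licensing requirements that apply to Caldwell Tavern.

Sec. 18-1. years in business 20 > 15; revenue $1,425,000 > $1,175,000 → General Business Authorization not required.
Sec. 18-2. years in business 20 ≥ 5; operates outdoor seating on a public sidewalk; revenue $1,425,000 > $425,000 → Established Business Certificate required.
Sec. 18-3. years in business 20 ≥ 17; employees 86 ≤ 101 → General Business License not required.
Sec. 18-4. operates outdoor seating on a public sidewalk; years in business 20 < 23 → Sidewalk Use Certificate required.
Sec. 18-5. operates outdoor seating on a public sidewalk; revenue $1,425,000 ≥ $925,000 → Sidewalk Use Authorization required.
Sec. 18-6. revenue $1,425,000 > $1,000,000; employees 86 < 92 → Trade Registration required.
Sec. 18-7. employees 86 > 43 → Compliance Registration required.
Sec. 18-8. revenue $1,425,000 ≥ $925,000; years in business 20 ≤ 27 → Operating Permit not required.
Sec. 18-9. years in business 20 ≤ 24; employees 86 ≥ 37 → Standard Authorization not required.
Sec. 18-10. revenue $1,425,000 > $1,400,000; employees 86 < 95; years in business 20 ≥ 13 → Annual Certificate not required.
Sec. 18-11. operates outdoor seating on a public sidewalk; years in business 20 > 19 → exempt from Trade Registration.
Sec. 18-12. employees 86 ≤ 113; years in business 20 < 22 → Compliance Permit not required.

Compliance Registration, Established Business Certificate, Sidewalk Use Authorization, Sidewalk Use Certificate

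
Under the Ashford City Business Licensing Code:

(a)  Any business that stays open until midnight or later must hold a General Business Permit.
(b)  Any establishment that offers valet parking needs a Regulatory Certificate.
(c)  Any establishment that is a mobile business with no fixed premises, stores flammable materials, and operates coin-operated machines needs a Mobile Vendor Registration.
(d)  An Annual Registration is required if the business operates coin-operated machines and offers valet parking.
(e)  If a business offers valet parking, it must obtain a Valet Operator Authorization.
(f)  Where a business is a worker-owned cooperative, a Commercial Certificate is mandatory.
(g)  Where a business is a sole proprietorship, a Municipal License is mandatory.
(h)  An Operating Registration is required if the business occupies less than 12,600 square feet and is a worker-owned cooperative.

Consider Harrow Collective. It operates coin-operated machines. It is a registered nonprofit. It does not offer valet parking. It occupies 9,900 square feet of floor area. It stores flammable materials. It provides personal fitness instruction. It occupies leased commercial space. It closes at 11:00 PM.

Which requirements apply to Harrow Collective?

None

(a) closes 11:00 PM, at/before midnight → General Business Permit not required.
(b) does not offer valet parking → Regulatory Certificate not required.
(c) occupies leased commercial space (not: is a mobile business with no fixed premises); stores flammable materials; operates coin-operated machines → Mobile Vendor Registration not required.
(d) operates coin-operated machines; does not offer valet parking → Annual Registration not required.
(e) does not offer valet parking → Valet Operator Authorization not required.
(f) is a registered nonprofit (not: is a worker-owned cooperative) → Commercial Certificate not required.
(g) is a registered nonprofit (not: is a sole proprietorship) → Municipal License not required.
(h) floor area 9,900 square feet < 12,600 square feet; is a registered nonprofit (not: is a worker-owned cooperative) → Operating Registration not required.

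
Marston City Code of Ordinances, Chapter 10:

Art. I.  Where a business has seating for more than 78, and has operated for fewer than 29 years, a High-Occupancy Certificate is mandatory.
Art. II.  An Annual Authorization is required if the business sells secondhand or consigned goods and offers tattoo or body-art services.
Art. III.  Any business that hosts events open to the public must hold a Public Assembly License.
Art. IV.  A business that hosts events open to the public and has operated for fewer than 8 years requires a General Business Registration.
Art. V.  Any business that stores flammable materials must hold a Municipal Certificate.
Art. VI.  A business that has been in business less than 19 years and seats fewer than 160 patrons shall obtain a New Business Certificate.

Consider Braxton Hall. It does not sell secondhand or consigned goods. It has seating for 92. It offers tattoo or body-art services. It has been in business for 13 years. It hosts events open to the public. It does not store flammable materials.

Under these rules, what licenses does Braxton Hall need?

High-Occupancy Certificate, New Business Certificate, Public Assembly License

Art. I. seating 92 > 78; years in business 13 < 29 → High-Occupancy Certificate required.
Art. II. does not sell secondhand or consigned goods; offers tattoo or body-art services → Annual Authorization not required.
Art. III. hosts events open to the public → Public Assembly License required.
Art. IV. hosts events open to the public; years in business 13 ≥ 8 → General Business Registration not required.
Art. V. does not store flammable materials → Municipal Certificate not required.
Art. VI. years in business 13 < 19; seating 92 < 160 → New Business Certificate required.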